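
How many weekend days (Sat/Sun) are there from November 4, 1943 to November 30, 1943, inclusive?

8

November 4, 1943 is a Thursday.
That's 27 days from start to end, counting both.
27 = 7 × 3 + 6, so there are 3 full weeks plus 6 extra days.
Each full week contributes 2 weekend days (Sat, Sun): 3 × 2 = 6.
The 6 extra days are Thu, Fri, Sat, Sun, Mon, Tue — 2 of them qualify.
Total: 6 + 2 = 8.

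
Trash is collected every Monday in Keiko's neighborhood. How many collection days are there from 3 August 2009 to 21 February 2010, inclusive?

3 August 2009 is a Monday.
From 3 August 2009 to 21 February 2010 is 203 days inclusive.
203 = 7 × 29, so the span is exactly 29 full weeks.
Each full week contributes one Monday: 29 so far.
Total: 29.

29 Mondays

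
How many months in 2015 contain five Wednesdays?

A month has five Wednesdays exactly when Wednesday falls within its first (length − 28) days.
Jan: 31 days, starts Thu → 5 of Thu, Fri, Sat
Feb: 28 days, starts Sun → 5 of (none)
Mar: 31 days, starts Sun → 5 of Sun, Mon, Tue
Apr: 30 days, starts Wed → 5 of Wed, Thu ✓
May: 31 days, starts Fri → 5 of Fri, Sat, Sun
Jun: 30 days, starts Mon → 5 of Mon, Tue
Jul: 31 days, starts Wed → 5 of Wed, Thu, Fri ✓
Aug: 31 days, starts Sat → 5 of Sat, Sun, Mon
Sep: 30 days, starts Tue → 5 of Tue, Wed ✓
Oct: 31 days, starts Thu → 5 of Thu, Fri, Sat
Nov: 30 days, starts Sun → 5 of Sun, Mon
Dec: 31 days, starts Tue → 5 of Tue, Wed, Thu ✓
Months with five Wednesdays: Apr, Jul, Sep, Dec.

4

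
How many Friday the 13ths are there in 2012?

The 13th falls on a Friday when the month's 13th has weekday Fri.
Jan 13 is Fri ✓; Feb 13 is Mon; Mar 13 is Tue; Apr 13 is Fri ✓; May 13 is Sun; Jun 13 is Wed; Jul 13 is Fri ✓; Aug 13 is Mon; Sep 13 is Thu; Oct 13 is Sat; Nov 13 is Tue; Dec 13 is Thu.
Friday the 13ths: Jan, Apr, Jul.

3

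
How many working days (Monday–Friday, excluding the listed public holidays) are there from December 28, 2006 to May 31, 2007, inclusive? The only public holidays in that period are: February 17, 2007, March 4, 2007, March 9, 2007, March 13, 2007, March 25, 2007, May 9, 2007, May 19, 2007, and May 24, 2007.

December 28, 2006 is a Thursday.
The range spans 155 days (inclusive of both endpoints).
155 = 7 × 22 + 1, so there are 22 full weeks plus 1 extra day.
Each full week contributes 5 weekdays (Mon–Fri): 22 × 5 = 110.
The 1 extra day is Thursday — 1 of them qualifies.
Total: 110 + 1 = 111.
Holidays: February 17, 2007 (Sat); March 4, 2007 (Sun); March 9, 2007 (Fri); March 13, 2007 (Tue); March 25, 2007 (Sun); May 9, 2007 (Wed); May 19, 2007 (Sat); May 24, 2007 (Thu).
4 of the 8 holidays fall on weekdays; the rest are weekends and were already excluded.
Business days: 111 − 4 = 107.

107 working days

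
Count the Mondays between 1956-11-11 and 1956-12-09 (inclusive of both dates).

4 Mondays

1956-11-11 is a Sunday.
That's 29 days from start to end, counting both.
29 = 7 × 4 + 1, so there are 4 full weeks plus 1 extra day.
Each full week contributes one Monday: 4 so far.
The 1 extra day is Sunday — none qualify.
Total: 4 + 0 = 4.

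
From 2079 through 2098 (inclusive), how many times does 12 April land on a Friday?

3

Day of week of April 12 in each year:
2079: Wed, 2080: Fri ✓, 2081: Sat, 2082: Sun, 2083: Mon, 2084: Wed, 2085: Thu, 2086: Fri ✓, 2087: Sat, 2088: Mon, 2089: Tue, 2090: Wed, 2091: Thu, 2092: Sat, 2093: Sun, 2094: Mon, 2095: Tue, 2096: Thu, 2097: Fri ✓, 2098: Sat
Fridays: 2080, 2086, 2097.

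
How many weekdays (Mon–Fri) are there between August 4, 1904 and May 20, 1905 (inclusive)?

August 4, 1904 is a Thursday.
From August 4, 1904 to May 20, 1905 is 290 days inclusive.
290 = 7 × 41 + 3, so there are 41 full weeks plus 3 extra days.
Each full week contributes 5 weekdays (Mon–Fri): 41 × 5 = 205.
The 3 extra days are Thu, Fri, Sat — 2 of them qualify.
Total: 205 + 2 = 207.

207 weekdays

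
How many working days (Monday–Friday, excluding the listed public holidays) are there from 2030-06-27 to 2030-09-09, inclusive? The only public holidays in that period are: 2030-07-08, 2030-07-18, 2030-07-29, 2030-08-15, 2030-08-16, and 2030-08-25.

48

2030-06-27 is a Thursday.
From 2030-06-27 to 2030-09-09 is 75 days inclusive.
75 = 7 × 10 + 5, so there are 10 full weeks plus 5 extra days.
Each full week contributes 5 weekdays (Mon–Fri): 10 × 5 = 50.
The 5 extra days are Thu, Fri, Sat, Sun, Mon — 3 of them qualify.
Total: 50 + 3 = 53.
Holidays: 2030-07-08 (Mon); 2030-07-18 (Thu); 2030-07-29 (Mon); 2030-08-15 (Thu); 2030-08-16 (Fri); 2030-08-25 (Sun).
5 of the 6 holidays fall on weekdays; the rest are weekends and were already excluded.
Business days: 53 − 5 = 48.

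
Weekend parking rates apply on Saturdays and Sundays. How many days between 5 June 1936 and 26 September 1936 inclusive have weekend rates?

33

5 June 1936 is a Friday.
From 5 June 1936 to 26 September 1936 is 114 days inclusive.
114 = 7 × 16 + 2, so there are 16 full weeks plus 2 extra days.
Each full week contributes 2 weekend days (Sat, Sun): 16 × 2 = 32.
The 2 extra days are Friday, Saturday — 1 of them qualifies.
Total: 32 + 1 = 33.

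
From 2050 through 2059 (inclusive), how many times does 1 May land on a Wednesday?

2

Day of week of May 1 in each year:
2050: Sun, 2051: Mon, 2052: Wed ✓, 2053: Thu, 2054: Fri, 2055: Sat, 2056: Mon, 2057: Tue, 2058: Wed ✓, 2059: Thu
Wednesdays: 2052, 2058.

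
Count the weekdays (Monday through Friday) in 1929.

261

1929-01-01 is a Tuesday.
That's 365 days from start to end, counting both.
365 = 7 × 52 + 1, so there are 52 full weeks plus 1 extra day.
Each full week contributes 5 weekdays (Mon–Fri): 52 × 5 = 260.
The 1 extra day is Tuesday — 1 of them qualifies.
Total: 260 + 1 = 261.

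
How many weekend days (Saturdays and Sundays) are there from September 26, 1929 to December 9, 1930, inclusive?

126

September 26, 1929 is a Thursday.
That's 440 days from start to end, counting both.
440 = 7 × 62 + 6, so there are 62 full weeks plus 6 extra days.
Each full week contributes 2 weekend days (Sat, Sun): 62 × 2 = 124.
The 6 extra days are Thu, Fri, Sat, Sun, Mon, Tue — 2 of them qualify.
Total: 124 + 2 = 126.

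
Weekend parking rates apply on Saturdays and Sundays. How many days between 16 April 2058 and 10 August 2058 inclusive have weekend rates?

33

16 April 2058 is a Tuesday.
That's 117 days from start to end, counting both.
117 = 7 × 16 + 5, so there are 16 full weeks plus 5 extra days.
Each full week contributes 2 weekend days (Sat, Sun): 16 × 2 = 32.
The 5 extra days are Tuesday, Wednesday, Thursday, Friday, Saturday — 1 of them qualifies.
Total: 32 + 1 = 33.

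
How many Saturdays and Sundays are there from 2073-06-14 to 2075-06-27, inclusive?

212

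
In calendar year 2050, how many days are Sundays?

52

Jan 1, 2050 is a Saturday.
From Jan 1, 2050 to Dec 31, 2050 is 365 days inclusive.
365 = 7 × 52 + 1, so there are 52 full weeks plus 1 extra day.
Each full week contributes one Sunday: 52 so far.
The 1 extra day is Saturday — none qualify.
Total: 52 + 0 = 52.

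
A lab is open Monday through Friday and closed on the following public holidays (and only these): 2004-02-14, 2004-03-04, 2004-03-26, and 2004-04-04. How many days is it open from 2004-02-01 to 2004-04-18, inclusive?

53

2004-02-01 is a Sunday.
From 2004-02-01 to 2004-04-18 is 78 days inclusive.
78 = 7 × 11 + 1, so there are 11 full weeks plus 1 extra day.
Each full week contributes 5 weekdays (Mon–Fri): 11 × 5 = 55.
The 1 extra day is Sunday — none qualify.
Total: 55 + 0 = 55.
Holidays: 2004-02-14 (Sat); 2004-03-04 (Thu); 2004-03-26 (Fri); 2004-04-04 (Sun).
2 of the 4 holidays fall on weekdays; the rest are weekends and were already excluded.
Business days: 55 − 2 = 53.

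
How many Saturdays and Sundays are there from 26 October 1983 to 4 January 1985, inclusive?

124

26 October 1983 is a Wednesday.
That's 437 days from start to end, counting both.
437 = 7 × 62 + 3, so there are 62 full weeks plus 3 extra days.
Each full week contributes 2 weekend days (Sat, Sun): 62 × 2 = 124.
The 3 extra days are Wednesday, Thursday, Friday — none qualify.
Total: 124 + 0 = 124.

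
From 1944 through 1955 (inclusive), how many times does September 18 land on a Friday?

1

Day of week of September 18 in each year:
1944: Mon, 1945: Tue, 1946: Wed, 1947: Thu, 1948: Sat, 1949: Sun, 1950: Mon, 1951: Tue, 1952: Thu, 1953: Fri ✓, 1954: Sat, 1955: Sun
Fridays: 1953.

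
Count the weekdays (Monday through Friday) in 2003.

2003-01-01 is a Wednesday.
That's 365 days from start to end, counting both.
365 = 7 × 52 + 1, so there are 52 full weeks plus 1 extra day.
Each full week contributes 5 weekdays (Mon–Fri): 52 × 5 = 260.
The 1 extra day is Wednesday — 1 of them qualifies.
Total: 260 + 1 = 261.

261 weekdays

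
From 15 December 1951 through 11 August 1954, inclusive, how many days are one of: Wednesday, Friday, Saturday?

416

15 December 1951 is a Saturday.
The range spans 971 days (inclusive of both endpoints).
971 = 7 × 138 + 5, so there are 138 full weeks plus 5 extra days.
Each full week contributes 3 days from the set (Wed, Fri, Sat): 138 × 3 = 414.
The 5 extra days are Saturday, Sunday, Monday, Tuesday, Wednesday — 2 of them qualify.
Total: 414 + 2 = 416.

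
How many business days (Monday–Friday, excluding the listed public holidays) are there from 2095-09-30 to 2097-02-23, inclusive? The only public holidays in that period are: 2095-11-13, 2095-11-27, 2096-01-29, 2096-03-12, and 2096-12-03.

2095-09-30 is a Friday.
That's 513 days from start to end, counting both.
513 = 7 × 73 + 2, so there are 73 full weeks plus 2 extra days.
Each full week contributes 5 weekdays (Mon–Fri): 73 × 5 = 365.
The 2 extra days are Friday, Saturday — 1 of them qualifies.
Total: 365 + 1 = 366.
Holidays: 2095-11-13 (Sun); 2095-11-27 (Sun); 2096-01-29 (Sun); 2096-03-12 (Mon); 2096-12-03 (Mon).
2 of the 5 holidays fall on weekdays; the rest are weekends and were already excluded.
Business days: 366 − 2 = 364.

364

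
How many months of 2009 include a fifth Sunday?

A month has five Sundays exactly when Sunday falls within its first (length − 28) days.
Jan: 31 days, starts Thu → 5 of Thu, Fri, Sat
Feb: 28 days, starts Sun → 5 of (none)
Mar: 31 days, starts Sun → 5 of Sun, Mon, Tue ✓
Apr: 30 days, starts Wed → 5 of Wed, Thu
May: 31 days, starts Fri → 5 of Fri, Sat, Sun ✓
Jun: 30 days, starts Mon → 5 of Mon, Tue
Jul: 31 days, starts Wed → 5 of Wed, Thu, Fri
Aug: 31 days, starts Sat → 5 of Sat, Sun, Mon ✓
Sep: 30 days, starts Tue → 5 of Tue, Wed
Oct: 31 days, starts Thu → 5 of Thu, Fri, Sat
Nov: 30 days, starts Sun → 5 of Sun, Mon ✓
Dec: 31 days, starts Tue → 5 of Tue, Wed, Thu
Months with five Sundays: Mar, May, Aug, Nov.

4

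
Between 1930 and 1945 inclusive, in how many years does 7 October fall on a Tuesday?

2

Day of week of October 7 in each year:
1930: Tue ✓, 1931: Wed, 1932: Fri, 1933: Sat, 1934: Sun, 1935: Mon, 1936: Wed, 1937: Thu, 1938: Fri, 1939: Sat, 1940: Mon, 1941: Tue ✓, 1942: Wed, 1943: Thu, 1944: Sat, 1945: Sun
Tuesdays: 1930, 1941.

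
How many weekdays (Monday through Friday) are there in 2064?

Jan 1, 2064 is a Tuesday.
The range spans 366 days (inclusive of both endpoints).
366 = 7 × 52 + 2, so there are 52 full weeks plus 2 extra days.
Each full week contributes 5 weekdays (Mon–Fri): 52 × 5 = 260.
The 2 extra days are Tuesday, Wednesday — 2 of them qualify.
Total: 260 + 2 = 262.

262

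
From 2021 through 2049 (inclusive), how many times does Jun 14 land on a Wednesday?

Day of week of June 14 in each year:
2021: Mon, 2022: Tue, 2023: Wed ✓, 2024: Fri, 2025: Sat, 2026: Sun, 2027: Mon, 2028: Wed ✓, 2029: Thu, 2030: Fri, 2031: Sat, 2032: Mon, 2033: Tue, 2034: Wed ✓, 2035: Thu, 2036: Sat, 2037: Sun, 2038: Mon, 2039: Tue, 2040: Thu, 2041: Fri, 2042: Sat, 2043: Sun, 2044: Tue, 2045: Wed ✓, 2046: Thu, 2047: Fri, 2048: Sun, 2049: Mon
Wednesdays: 2023, 2028, 2034, 2045.

4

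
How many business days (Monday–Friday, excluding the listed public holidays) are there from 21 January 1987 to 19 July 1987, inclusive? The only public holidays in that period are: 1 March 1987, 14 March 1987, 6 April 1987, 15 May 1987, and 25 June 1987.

125

21 January 1987 is a Wednesday.
The range spans 180 days (inclusive of both endpoints).
180 = 7 × 25 + 5, so there are 25 full weeks plus 5 extra days.
Each full week contributes 5 weekdays (Mon–Fri): 25 × 5 = 125.
The 5 extra days are Wednesday, Thursday, Friday, Saturday, Sunday — 3 of them qualify.
Total: 125 + 3 = 128.
Holidays: 1 March 1987 (Sun); 14 March 1987 (Sat); 6 April 1987 (Mon); 15 May 1987 (Fri); 25 June 1987 (Thu).
3 of the 5 holidays fall on weekdays; the rest are weekends and were already excluded.
Business days: 128 − 3 = 125.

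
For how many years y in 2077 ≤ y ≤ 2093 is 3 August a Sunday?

Day of week of August 3 in each year:
2077: Tue, 2078: Wed, 2079: Thu, 2080: Sat, 2081: Sun ✓, 2082: Mon, 2083: Tue, 2084: Thu, 2085: Fri, 2086: Sat, 2087: Sun ✓, 2088: Tue, 2089: Wed, 2090: Thu, 2091: Fri, 2092: Sun ✓, 2093: Mon
Sundays: 2081, 2087, 2092.

3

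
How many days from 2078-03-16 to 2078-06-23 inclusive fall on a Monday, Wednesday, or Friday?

2078-03-16 is a Wednesday.
From 2078-03-16 to 2078-06-23 is 100 days inclusive.
100 = 7 × 14 + 2, so there are 14 full weeks plus 2 extra days.
Each full week contributes 3 days from the set (Mon, Wed, Fri): 14 × 3 = 42.
The 2 extra days are Wednesday, Thursday — 1 of them qualifies.
Total: 42 + 1 = 43.

43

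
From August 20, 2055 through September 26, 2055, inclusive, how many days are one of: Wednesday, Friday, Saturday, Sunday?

23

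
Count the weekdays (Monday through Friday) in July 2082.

2082-07-01 is a Wednesday.
From 2082-07-01 to 2082-07-31 is 31 days inclusive.
31 = 7 × 4 + 3, so there are 4 full weeks plus 3 extra days.
Each full week contributes 5 weekdays (Mon–Fri): 4 × 5 = 20.
The 3 extra days are Wednesday, Thursday, Friday — 3 of them qualify.
Total: 20 + 3 = 23.

23 weekdays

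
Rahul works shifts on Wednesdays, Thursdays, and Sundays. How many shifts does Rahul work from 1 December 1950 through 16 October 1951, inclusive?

136

1 December 1950 is a Friday.
The range spans 320 days (inclusive of both endpoints).
320 = 7 × 45 + 5, so there are 45 full weeks plus 5 extra days.
Each full week contributes 3 days from the set (Wed, Thu, Sun): 45 × 3 = 135.
The 5 extra days are Friday, Saturday, Sunday, Monday, Tuesday — 1 of them qualifies.
Total: 135 + 1 = 136.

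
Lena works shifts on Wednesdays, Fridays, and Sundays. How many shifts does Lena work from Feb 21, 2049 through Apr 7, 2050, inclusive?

176

Feb 21, 2049 is a Sunday.
The range spans 411 days (inclusive of both endpoints).
411 = 7 × 58 + 5, so there are 58 full weeks plus 5 extra days.
Each full week contributes 3 days from the set (Wed, Fri, Sun): 58 × 3 = 174.
The 5 extra days are Sun, Mon, Tue, Wed, Thu — 2 of them qualify.
Total: 174 + 2 = 176.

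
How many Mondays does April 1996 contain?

5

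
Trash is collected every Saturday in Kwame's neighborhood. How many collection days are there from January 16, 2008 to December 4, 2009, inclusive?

January 16, 2008 is a Wednesday.
The range spans 689 days (inclusive of both endpoints).
689 = 7 × 98 + 3, so there are 98 full weeks plus 3 extra days.
Each full week contributes one Saturday: 98 so far.
The 3 extra days are Wed, Thu, Fri — none qualify.
Total: 98 + 0 = 98.

98 Saturdays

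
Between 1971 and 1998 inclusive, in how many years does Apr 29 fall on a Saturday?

Day of week of April 29 in each year:
1971: Thu, 1972: Sat ✓, 1973: Sun, 1974: Mon, 1975: Tue, 1976: Thu, 1977: Fri, 1978: Sat ✓, 1979: Sun, 1980: Tue, 1981: Wed, 1982: Thu, 1983: Fri, 1984: Sun, 1985: Mon, 1986: Tue, 1987: Wed, 1988: Fri, 1989: Sat ✓, 1990: Sun, 1991: Mon, 1992: Wed, 1993: Thu, 1994: Fri, 1995: Sat ✓, 1996: Mon, 1997: Tue, 1998: Wed
Saturdays: 1972, 1978, 1989, 1995.

4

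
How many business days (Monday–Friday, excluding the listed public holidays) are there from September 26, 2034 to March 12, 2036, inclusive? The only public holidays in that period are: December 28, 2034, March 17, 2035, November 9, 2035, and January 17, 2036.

379 business days

September 26, 2034 is a Tuesday.
From September 26, 2034 to March 12, 2036 is 534 days inclusive.
534 = 7 × 76 + 2, so there are 76 full weeks plus 2 extra days.
Each full week contributes 5 weekdays (Mon–Fri): 76 × 5 = 380.
The 2 extra days are Tue, Wed — 2 of them qualify.
Total: 380 + 2 = 382.
Holidays: December 28, 2034 (Thu); March 17, 2035 (Sat); November 9, 2035 (Fri); January 17, 2036 (Thu).
3 of the 4 holidays fall on weekdays; the rest are weekends and were already excluded.
Business days: 382 − 3 = 379.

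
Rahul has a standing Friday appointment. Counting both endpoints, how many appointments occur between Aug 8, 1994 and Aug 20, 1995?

54 Fridays

Aug 8, 1994 is a Monday.
From Aug 8, 1994 to Aug 20, 1995 is 378 days inclusive.
378 = 7 × 54, so the span is exactly 54 full weeks.
Each full week contributes one Friday: 54 so far.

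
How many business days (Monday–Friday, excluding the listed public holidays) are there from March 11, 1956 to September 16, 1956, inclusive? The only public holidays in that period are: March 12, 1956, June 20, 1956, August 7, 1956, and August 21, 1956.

131

March 11, 1956 is a Sunday.
The range spans 190 days (inclusive of both endpoints).
190 = 7 × 27 + 1, so there are 27 full weeks plus 1 extra day.
Each full week contributes 5 weekdays (Mon–Fri): 27 × 5 = 135.
The 1 extra day is Sunday — none qualify.
Total: 135 + 0 = 135.
Holidays: March 12, 1956 (Mon); June 20, 1956 (Wed); August 7, 1956 (Tue); August 21, 1956 (Tue).
All 4 holidays fall on weekdays, so subtract 4.
Business days: 135 − 4 = 131.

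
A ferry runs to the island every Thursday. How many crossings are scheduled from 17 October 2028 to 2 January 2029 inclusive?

11 Thursdays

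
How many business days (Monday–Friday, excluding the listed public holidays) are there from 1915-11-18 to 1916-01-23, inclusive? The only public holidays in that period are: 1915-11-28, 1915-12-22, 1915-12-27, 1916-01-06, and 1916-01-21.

1915-11-18 is a Thursday.
The range spans 67 days (inclusive of both endpoints).
67 = 7 × 9 + 4, so there are 9 full weeks plus 4 extra days.
Each full week contributes 5 weekdays (Mon–Fri): 9 × 5 = 45.
The 4 extra days are Thursday, Friday, Saturday, Sunday — 2 of them qualify.
Total: 45 + 2 = 47.
Holidays: 1915-11-28 (Sun); 1915-12-22 (Wed); 1915-12-27 (Mon); 1916-01-06 (Thu); 1916-01-21 (Fri).
4 of the 5 holidays fall on weekdays; the rest are weekends and were already excluded.
Business days: 47 − 4 = 43.

43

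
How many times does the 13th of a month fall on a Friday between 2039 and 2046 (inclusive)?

15

Friday-the-13ths by year:
2039: May
2040: Jan, Apr, Jul
2041: Sep, Dec
2042: Jun
2043: Feb, Mar, Nov
2044: May
2045: Jan, Oct
2046: Apr, Jul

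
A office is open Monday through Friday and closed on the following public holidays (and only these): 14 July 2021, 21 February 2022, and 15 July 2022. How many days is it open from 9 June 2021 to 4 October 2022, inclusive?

9 June 2021 is a Wednesday.
From 9 June 2021 to 4 October 2022 is 483 days inclusive.
483 = 7 × 69, so the span is exactly 69 full weeks.
Each full week contributes 5 weekdays (Mon–Fri): 69 × 5 = 345.
Holidays: 14 July 2021 (Wed); 21 February 2022 (Mon); 15 July 2022 (Fri).
All 3 holidays fall on weekdays, so subtract 3.
Business days: 345 − 3 = 342.

342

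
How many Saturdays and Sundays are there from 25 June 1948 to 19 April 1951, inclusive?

25 June 1948 is a Friday.
The range spans 1029 days (inclusive of both endpoints).
1029 = 7 × 147, so the span is exactly 147 full weeks.
Each full week contributes 2 weekend days (Sat, Sun): 147 × 2 = 294.

294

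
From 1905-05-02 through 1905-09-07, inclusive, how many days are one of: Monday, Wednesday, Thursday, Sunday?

74

1905-05-02 is a Tuesday.
From 1905-05-02 to 1905-09-07 is 129 days inclusive.
129 = 7 × 18 + 3, so there are 18 full weeks plus 3 extra days.
Each full week contributes 4 days from the set (Mon, Wed, Thu, Sun): 18 × 4 = 72.
The 3 extra days are Tuesday, Wednesday, Thursday — 2 of them qualify.
Total: 72 + 2 = 74.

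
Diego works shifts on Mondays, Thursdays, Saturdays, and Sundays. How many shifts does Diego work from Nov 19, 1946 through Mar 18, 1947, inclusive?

68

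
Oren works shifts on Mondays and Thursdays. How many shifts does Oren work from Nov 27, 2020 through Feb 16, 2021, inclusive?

23

Nov 27, 2020 is a Friday.
From Nov 27, 2020 to Feb 16, 2021 is 82 days inclusive.
82 = 7 × 11 + 5, so there are 11 full weeks plus 5 extra days.
Each full week contributes 2 days from the set (Mon, Thu): 11 × 2 = 22.
The 5 extra days are Friday, Saturday, Sunday, Monday, Tuesday — 1 of them qualifies.
Total: 22 + 1 = 23.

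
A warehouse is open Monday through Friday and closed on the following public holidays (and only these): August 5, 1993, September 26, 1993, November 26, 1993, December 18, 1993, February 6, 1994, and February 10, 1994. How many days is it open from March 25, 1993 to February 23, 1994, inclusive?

March 25, 1993 is a Thursday.
The range spans 336 days (inclusive of both endpoints).
336 = 7 × 48, so the span is exactly 48 full weeks.
Each full week contributes 5 weekdays (Mon–Fri): 48 × 5 = 240.
Total: 240.
Holidays: August 5, 1993 (Thu); September 26, 1993 (Sun); November 26, 1993 (Fri); December 18, 1993 (Sat); February 6, 1994 (Sun); February 10, 1994 (Thu).
3 of the 6 holidays fall on weekdays; the rest are weekends and were already excluded.
Business days: 240 − 3 = 237.

237 business days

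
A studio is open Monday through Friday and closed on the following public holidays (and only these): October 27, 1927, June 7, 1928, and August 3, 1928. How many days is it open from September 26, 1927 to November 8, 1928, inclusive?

September 26, 1927 is a Monday.
The range spans 410 days (inclusive of both endpoints).
410 = 7 × 58 + 4, so there are 58 full weeks plus 4 extra days.
Each full week contributes 5 weekdays (Mon–Fri): 58 × 5 = 290.
The 4 extra days are Mon, Tue, Wed, Thu — 4 of them qualify.
Total: 290 + 4 = 294.
Holidays: October 27, 1927 (Thu); June 7, 1928 (Thu); August 3, 1928 (Fri).
All 3 holidays fall on weekdays, so subtract 3.
Business days: 294 − 3 = 291.

291 working days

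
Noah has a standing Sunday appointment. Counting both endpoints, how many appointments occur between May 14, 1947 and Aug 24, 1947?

May 14, 1947 is a Wednesday.
From May 14, 1947 to Aug 24, 1947 is 103 days inclusive.
103 = 7 × 14 + 5, so there are 14 full weeks plus 5 extra days.
Each full week contributes one Sunday: 14 so far.
The 5 extra days are Wed, Thu, Fri, Sat, Sun — 1 of them qualifies.
Total: 14 + 1 = 15.

15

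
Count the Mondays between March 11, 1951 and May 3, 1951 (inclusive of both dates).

March 11, 1951 is a Sunday.
The range spans 54 days (inclusive of both endpoints).
54 = 7 × 7 + 5, so there are 7 full weeks plus 5 extra days.
Each full week contributes one Monday: 7 so far.
The 5 extra days are Sun, Mon, Tue, Wed, Thu — 1 of them qualifies.
Total: 7 + 1 = 8.

8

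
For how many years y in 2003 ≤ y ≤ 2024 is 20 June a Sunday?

3

Day of week of June 20 in each year:
2003: Fri, 2004: Sun ✓, 2005: Mon, 2006: Tue, 2007: Wed, 2008: Fri, 2009: Sat, 2010: Sun ✓, 2011: Mon, 2012: Wed, 2013: Thu, 2014: Fri, 2015: Sat, 2016: Mon, 2017: Tue, 2018: Wed, 2019: Thu, 2020: Sat, 2021: Sun ✓, 2022: Mon, 2023: Tue, 2024: Thu
Sundays: 2004, 2010, 2021.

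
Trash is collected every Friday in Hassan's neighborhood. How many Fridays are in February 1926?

4

1926-02-01 is a Monday.
That's 28 days from start to end, counting both.
28 = 7 × 4, so the span is exactly 4 full weeks.
Each full week contributes one Friday: 4 so far.
Total: 4.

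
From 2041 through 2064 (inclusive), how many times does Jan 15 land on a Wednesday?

Day of week of January 15 in each year:
2041: Tue, 2042: Wed ✓, 2043: Thu, 2044: Fri, 2045: Sun, 2046: Mon, 2047: Tue, 2048: Wed ✓, 2049: Fri, 2050: Sat, 2051: Sun, 2052: Mon, 2053: Wed ✓, 2054: Thu, 2055: Fri, 2056: Sat, 2057: Mon, 2058: Tue, 2059: Wed ✓, 2060: Thu, 2061: Sat, 2062: Sun, 2063: Mon, 2064: Tue
Wednesdays: 2042, 2048, 2053, 2059.

4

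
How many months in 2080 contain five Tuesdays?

A month has five Tuesdays exactly when Tuesday falls within its first (length − 28) days.
Jan: 31 days, starts Mon → 5 of Mon, Tue, Wed ✓
Feb: 29 days, starts Thu → 5 of Thu
Mar: 31 days, starts Fri → 5 of Fri, Sat, Sun
Apr: 30 days, starts Mon → 5 of Mon, Tue ✓
May: 31 days, starts Wed → 5 of Wed, Thu, Fri
Jun: 30 days, starts Sat → 5 of Sat, Sun
Jul: 31 days, starts Mon → 5 of Mon, Tue, Wed ✓
Aug: 31 days, starts Thu → 5 of Thu, Fri, Sat
Sep: 30 days, starts Sun → 5 of Sun, Mon
Oct: 31 days, starts Tue → 5 of Tue, Wed, Thu ✓
Nov: 30 days, starts Fri → 5 of Fri, Sat
Dec: 31 days, starts Sun → 5 of Sun, Mon, Tue ✓
Months with five Tuesdays: Jan, Apr, Jul, Oct, Dec.

5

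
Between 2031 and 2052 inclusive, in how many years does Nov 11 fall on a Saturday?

3

Day of week of November 11 in each year:
2031: Tue, 2032: Thu, 2033: Fri, 2034: Sat ✓, 2035: Sun, 2036: Tue, 2037: Wed, 2038: Thu, 2039: Fri, 2040: Sun, 2041: Mon, 2042: Tue, 2043: Wed, 2044: Fri, 2045: Sat ✓, 2046: Sun, 2047: Mon, 2048: Wed, 2049: Thu, 2050: Fri, 2051: Sat ✓, 2052: Mon
Saturdays: 2034, 2045, 2051.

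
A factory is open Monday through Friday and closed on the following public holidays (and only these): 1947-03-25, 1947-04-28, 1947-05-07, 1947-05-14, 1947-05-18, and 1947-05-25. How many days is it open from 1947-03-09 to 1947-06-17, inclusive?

1947-03-09 is a Sunday.
The range spans 101 days (inclusive of both endpoints).
101 = 7 × 14 + 3, so there are 14 full weeks plus 3 extra days.
Each full week contributes 5 weekdays (Mon–Fri): 14 × 5 = 70.
The 3 extra days are Sunday, Monday, Tuesday — 2 of them qualify.
Total: 70 + 2 = 72.
Holidays: 1947-03-25 (Tue); 1947-04-28 (Mon); 1947-05-07 (Wed); 1947-05-14 (Wed); 1947-05-18 (Sun); 1947-05-25 (Sun).
4 of the 6 holidays fall on weekdays; the rest are weekends and were already excluded.
Business days: 72 − 4 = 68.

68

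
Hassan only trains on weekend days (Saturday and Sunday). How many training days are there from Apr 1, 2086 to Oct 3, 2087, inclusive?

156

Apr 1, 2086 is a Monday.
From Apr 1, 2086 to Oct 3, 2087 is 551 days inclusive.
551 = 7 × 78 + 5, so there are 78 full weeks plus 5 extra days.
Each full week contributes 2 weekend days (Sat, Sun): 78 × 2 = 156.
The 5 extra days are Monday, Tuesday, Wednesday, Thursday, Friday — none qualify.
Total: 156 + 0 = 156.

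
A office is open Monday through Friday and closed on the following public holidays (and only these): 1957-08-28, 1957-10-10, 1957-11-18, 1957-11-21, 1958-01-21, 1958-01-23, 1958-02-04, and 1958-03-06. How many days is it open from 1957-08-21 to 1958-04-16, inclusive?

163

1957-08-21 is a Wednesday.
The range spans 239 days (inclusive of both endpoints).
239 = 7 × 34 + 1, so there are 34 full weeks plus 1 extra day.
Each full week contributes 5 weekdays (Mon–Fri): 34 × 5 = 170.
The 1 extra day is Wed — 1 of them qualifies.
Total: 170 + 1 = 171.
Holidays: 1957-08-28 (Wed); 1957-10-10 (Thu); 1957-11-18 (Mon); 1957-11-21 (Thu); 1958-01-21 (Tue); 1958-01-23 (Thu); 1958-02-04 (Tue); 1958-03-06 (Thu).
All 8 holidays fall on weekdays, so subtract 8.
Business days: 171 − 8 = 163.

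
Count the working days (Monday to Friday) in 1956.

1956-01-01 is a Sunday.
The range spans 366 days (inclusive of both endpoints).
366 = 7 × 52 + 2, so there are 52 full weeks plus 2 extra days.
Each full week contributes 5 weekdays (Mon–Fri): 52 × 5 = 260.
The 2 extra days are Sunday, Monday — 1 of them qualifies.
Total: 260 + 1 = 261.

261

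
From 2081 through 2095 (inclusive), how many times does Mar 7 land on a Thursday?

1

Day of week of March 7 in each year:
2081: Fri, 2082: Sat, 2083: Sun, 2084: Tue, 2085: Wed, 2086: Thu ✓, 2087: Fri, 2088: Sun, 2089: Mon, 2090: Tue, 2091: Wed, 2092: Fri, 2093: Sat, 2094: Sun, 2095: Mon
Thursdays: 2086.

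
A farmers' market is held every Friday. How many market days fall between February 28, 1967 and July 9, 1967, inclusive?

19

February 28, 1967 is a Tuesday.
The range spans 132 days (inclusive of both endpoints).
132 = 7 × 18 + 6, so there are 18 full weeks plus 6 extra days.
Each full week contributes one Friday: 18 so far.
The 6 extra days are Tue, Wed, Thu, Fri, Sat, Sun — 1 of them qualifies.
Total: 18 + 1 = 19.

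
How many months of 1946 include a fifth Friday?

A month has five Fridays exactly when Friday falls within its first (length − 28) days.
Jan: 31 days, starts Tue → 5 of Tue, Wed, Thu
Feb: 28 days, starts Fri → 5 of (none)
Mar: 31 days, starts Fri → 5 of Fri, Sat, Sun ✓
Apr: 30 days, starts Mon → 5 of Mon, Tue
May: 31 days, starts Wed → 5 of Wed, Thu, Fri ✓
Jun: 30 days, starts Sat → 5 of Sat, Sun
Jul: 31 days, starts Mon → 5 of Mon, Tue, Wed
Aug: 31 days, starts Thu → 5 of Thu, Fri, Sat ✓
Sep: 30 days, starts Sun → 5 of Sun, Mon
Oct: 31 days, starts Tue → 5 of Tue, Wed, Thu
Nov: 30 days, starts Fri → 5 of Fri, Sat ✓
Dec: 31 days, starts Sun → 5 of Sun, Mon, Tue
Months with five Fridays: Mar, May, Aug, Nov.

4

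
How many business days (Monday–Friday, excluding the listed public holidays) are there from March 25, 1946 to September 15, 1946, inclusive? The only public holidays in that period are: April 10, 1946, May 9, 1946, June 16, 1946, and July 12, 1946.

March 25, 1946 is a Monday.
From March 25, 1946 to September 15, 1946 is 175 days inclusive.
175 = 7 × 25, so the span is exactly 25 full weeks.
Each full week contributes 5 weekdays (Mon–Fri): 25 × 5 = 125.
Holidays: April 10, 1946 (Wed); May 9, 1946 (Thu); June 16, 1946 (Sun); July 12, 1946 (Fri).
3 of the 4 holidays fall on weekdays; the rest are weekends and were already excluded.
Business days: 125 − 3 = 122.

122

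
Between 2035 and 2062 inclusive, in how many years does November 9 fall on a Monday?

Day of week of November 9 in each year:
2035: Fri, 2036: Sun, 2037: Mon ✓, 2038: Tue, 2039: Wed, 2040: Fri, 2041: Sat, 2042: Sun, 2043: Mon ✓, 2044: Wed, 2045: Thu, 2046: Fri, 2047: Sat, 2048: Mon ✓, 2049: Tue, 2050: Wed, 2051: Thu, 2052: Sat, 2053: Sun, 2054: Mon ✓, 2055: Tue, 2056: Thu, 2057: Fri, 2058: Sat, 2059: Sun, 2060: Tue, 2061: Wed, 2062: Thu
Mondays: 2037, 2043, 2048, 2054.

4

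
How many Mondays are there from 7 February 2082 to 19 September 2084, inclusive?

7 February 2082 is a Saturday.
The range spans 956 days (inclusive of both endpoints).
956 = 7 × 136 + 4, so there are 136 full weeks plus 4 extra days.
Each full week contributes one Monday: 136 so far.
The 4 extra days are Sat, Sun, Mon, Tue — 1 of them qualifies.
Total: 136 + 1 = 137.

137 Mondays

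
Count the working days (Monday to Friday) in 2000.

January 1, 2000 is a Saturday.
The range spans 366 days (inclusive of both endpoints).
366 = 7 × 52 + 2, so there are 52 full weeks plus 2 extra days.
Each full week contributes 5 weekdays (Mon–Fri): 52 × 5 = 260.
The 2 extra days are Saturday, Sunday — none qualify.
Total: 260 + 0 = 260.

260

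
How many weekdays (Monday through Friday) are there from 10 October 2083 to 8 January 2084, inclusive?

65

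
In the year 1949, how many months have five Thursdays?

4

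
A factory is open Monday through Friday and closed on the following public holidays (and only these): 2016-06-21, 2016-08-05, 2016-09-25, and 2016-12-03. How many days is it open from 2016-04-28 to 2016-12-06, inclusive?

2016-04-28 is a Thursday.
The range spans 223 days (inclusive of both endpoints).
223 = 7 × 31 + 6, so there are 31 full weeks plus 6 extra days.
Each full week contributes 5 weekdays (Mon–Fri): 31 × 5 = 155.
The 6 extra days are Thursday, Friday, Saturday, Sunday, Monday, Tuesday — 4 of them qualify.
Total: 155 + 4 = 159.
Holidays: 2016-06-21 (Tue); 2016-08-05 (Fri); 2016-09-25 (Sun); 2016-12-03 (Sat).
2 of the 4 holidays fall on weekdays; the rest are weekends and were already excluded.
Business days: 159 − 2 = 157.

157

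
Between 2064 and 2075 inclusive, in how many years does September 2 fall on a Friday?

2

Day of week of September 2 in each year:
2064: Tue, 2065: Wed, 2066: Thu, 2067: Fri ✓, 2068: Sun, 2069: Mon, 2070: Tue, 2071: Wed, 2072: Fri ✓, 2073: Sat, 2074: Sun, 2075: Mon
Fridays: 2067, 2072.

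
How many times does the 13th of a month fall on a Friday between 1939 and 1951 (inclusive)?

Friday-the-13ths by year:
1939: Jan, Oct
1940: Sep, Dec
1941: Jun
1942: Feb, Mar, Nov
1943: Aug
1944: Oct
1945: Apr, Jul
1946: Sep, Dec
1947: Jun
1948: Feb, Aug
1949: May
1950: Jan, Oct
1951: Apr, Jul

22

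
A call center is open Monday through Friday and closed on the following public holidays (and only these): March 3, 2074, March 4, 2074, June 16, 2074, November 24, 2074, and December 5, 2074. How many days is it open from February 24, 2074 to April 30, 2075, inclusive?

306 business days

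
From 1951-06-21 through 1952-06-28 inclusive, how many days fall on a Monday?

53

1951-06-21 is a Thursday.
From 1951-06-21 to 1952-06-28 is 374 days inclusive.
374 = 7 × 53 + 3, so there are 53 full weeks plus 3 extra days.
Each full week contributes one Monday: 53 so far.
The 3 extra days are Thu, Fri, Sat — none qualify.
Total: 53 + 0 = 53.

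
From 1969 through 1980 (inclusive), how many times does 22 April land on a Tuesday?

3

Day of week of April 22 in each year:
1969: Tue ✓, 1970: Wed, 1971: Thu, 1972: Sat, 1973: Sun, 1974: Mon, 1975: Tue ✓, 1976: Thu, 1977: Fri, 1978: Sat, 1979: Sun, 1980: Tue ✓
Tuesdays: 1969, 1975, 1980.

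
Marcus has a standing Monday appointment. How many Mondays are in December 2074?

5

1 December 2074 is a Saturday.
That's 31 days from start to end, counting both.
31 = 7 × 4 + 3, so there are 4 full weeks plus 3 extra days.
Each full week contributes one Monday: 4 so far.
The 3 extra days are Saturday, Sunday, Monday — 1 of them qualifies.
Total: 4 + 1 = 5.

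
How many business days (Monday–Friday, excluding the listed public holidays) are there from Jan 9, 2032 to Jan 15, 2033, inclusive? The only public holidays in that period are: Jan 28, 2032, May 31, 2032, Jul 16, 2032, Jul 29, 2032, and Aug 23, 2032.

Jan 9, 2032 is a Friday.
The range spans 373 days (inclusive of both endpoints).
373 = 7 × 53 + 2, so there are 53 full weeks plus 2 extra days.
Each full week contributes 5 weekdays (Mon–Fri): 53 × 5 = 265.
The 2 extra days are Fri, Sat — 1 of them qualifies.
Total: 265 + 1 = 266.
Holidays: Jan 28, 2032 (Wed); May 31, 2032 (Mon); Jul 16, 2032 (Fri); Jul 29, 2032 (Thu); Aug 23, 2032 (Mon).
All 5 holidays fall on weekdays, so subtract 5.
Business days: 266 − 5 = 261.

261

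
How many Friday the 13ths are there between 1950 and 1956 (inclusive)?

13

Friday-the-13ths by year:
1950: Jan, Oct
1951: Apr, Jul
1952: Jun
1953: Feb, Mar, Nov
1954: Aug
1955: May
1956: Jan, Apr, Jul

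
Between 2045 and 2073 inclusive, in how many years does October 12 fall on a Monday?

4

Day of week of October 12 in each year:
2045: Thu, 2046: Fri, 2047: Sat, 2048: Mon ✓, 2049: Tue, 2050: Wed, 2051: Thu, 2052: Sat, 2053: Sun, 2054: Mon ✓, 2055: Tue, 2056: Thu, 2057: Fri, 2058: Sat, 2059: Sun, 2060: Tue, 2061: Wed, 2062: Thu, 2063: Fri, 2064: Sun, 2065: Mon ✓, 2066: Tue, 2067: Wed, 2068: Fri, 2069: Sat, 2070: Sun, 2071: Mon ✓, 2072: Wed, 2073: Thu
Mondays: 2048, 2054, 2065, 2071.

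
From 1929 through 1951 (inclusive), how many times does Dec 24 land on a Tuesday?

Day of week of December 24 in each year:
1929: Tue ✓, 1930: Wed, 1931: Thu, 1932: Sat, 1933: Sun, 1934: Mon, 1935: Tue ✓, 1936: Thu, 1937: Fri, 1938: Sat, 1939: Sun, 1940: Tue ✓, 1941: Wed, 1942: Thu, 1943: Fri, 1944: Sun, 1945: Mon, 1946: Tue ✓, 1947: Wed, 1948: Fri, 1949: Sat, 1950: Sun, 1951: Mon
Tuesdays: 1929, 1935, 1940, 1946.

4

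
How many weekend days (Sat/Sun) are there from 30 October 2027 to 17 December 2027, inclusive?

14

30 October 2027 is a Saturday.
From 30 October 2027 to 17 December 2027 is 49 days inclusive.
49 = 7 × 7, so the span is exactly 7 full weeks.
Each full week contributes 2 weekend days (Sat, Sun): 7 × 2 = 14.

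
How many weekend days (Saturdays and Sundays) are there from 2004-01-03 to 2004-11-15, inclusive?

92

2004-01-03 is a Saturday.
That's 318 days from start to end, counting both.
318 = 7 × 45 + 3, so there are 45 full weeks plus 3 extra days.
Each full week contributes 2 weekend days (Sat, Sun): 45 × 2 = 90.
The 3 extra days are Sat, Sun, Mon — 2 of them qualify.
Total: 90 + 2 = 92.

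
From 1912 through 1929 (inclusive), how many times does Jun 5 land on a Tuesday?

Day of week of June 5 in each year:
1912: Wed, 1913: Thu, 1914: Fri, 1915: Sat, 1916: Mon, 1917: Tue ✓, 1918: Wed, 1919: Thu, 1920: Sat, 1921: Sun, 1922: Mon, 1923: Tue ✓, 1924: Thu, 1925: Fri, 1926: Sat, 1927: Sun, 1928: Tue ✓, 1929: Wed
Tuesdays: 1917, 1923, 1928.

3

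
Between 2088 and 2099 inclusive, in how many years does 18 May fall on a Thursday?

Day of week of May 18 in each year:
2088: Tue, 2089: Wed, 2090: Thu ✓, 2091: Fri, 2092: Sun, 2093: Mon, 2094: Tue, 2095: Wed, 2096: Fri, 2097: Sat, 2098: Sun, 2099: Mon
Thursdays: 2090.

1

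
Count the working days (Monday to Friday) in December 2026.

23 weekdays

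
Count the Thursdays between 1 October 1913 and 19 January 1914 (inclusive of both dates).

16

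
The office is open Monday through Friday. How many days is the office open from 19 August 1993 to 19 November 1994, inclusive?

19 August 1993 is a Thursday.
The range spans 458 days (inclusive of both endpoints).
458 = 7 × 65 + 3, so there are 65 full weeks plus 3 extra days.
Each full week contributes 5 weekdays (Mon–Fri): 65 × 5 = 325.
The 3 extra days are Thu, Fri, Sat — 2 of them qualify.
Total: 325 + 2 = 327.

327 weekdays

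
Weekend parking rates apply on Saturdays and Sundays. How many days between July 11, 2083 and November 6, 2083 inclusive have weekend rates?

July 11, 2083 is a Sunday.
The range spans 119 days (inclusive of both endpoints).
119 = 7 × 17, so the span is exactly 17 full weeks.
Each full week contributes 2 weekend days (Sat, Sun): 17 × 2 = 34.
Total: 34.

34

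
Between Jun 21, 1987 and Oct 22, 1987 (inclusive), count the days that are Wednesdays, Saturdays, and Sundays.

Jun 21, 1987 is a Sunday.
The range spans 124 days (inclusive of both endpoints).
124 = 7 × 17 + 5, so there are 17 full weeks plus 5 extra days.
Each full week contributes 3 days from the set (Wed, Sat, Sun): 17 × 3 = 51.
The 5 extra days are Sun, Mon, Tue, Wed, Thu — 2 of them qualify.
Total: 51 + 2 = 53.

53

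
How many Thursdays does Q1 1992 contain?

January 1, 1992 is a Wednesday.
From January 1, 1992 to March 31, 1992 is 91 days inclusive.
91 = 7 × 13, so the span is exactly 13 full weeks.
Each full week contributes one Thursday: 13 so far.

13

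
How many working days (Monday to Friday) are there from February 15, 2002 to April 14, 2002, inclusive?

41 weekdays

February 15, 2002 is a Friday.
The range spans 59 days (inclusive of both endpoints).
59 = 7 × 8 + 3, so there are 8 full weeks plus 3 extra days.
Each full week contributes 5 weekdays (Mon–Fri): 8 × 5 = 40.
The 3 extra days are Friday, Saturday, Sunday — 1 of them qualifies.
Total: 40 + 1 = 41.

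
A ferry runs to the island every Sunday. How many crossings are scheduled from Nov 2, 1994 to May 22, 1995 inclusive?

Nov 2, 1994 is a Wednesday.
That's 202 days from start to end, counting both.
202 = 7 × 28 + 6, so there are 28 full weeks plus 6 extra days.
Each full week contributes one Sunday: 28 so far.
The 6 extra days are Wednesday, Thursday, Friday, Saturday, Sunday, Monday — 1 of them qualifies.
Total: 28 + 1 = 29.

29 Sundays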